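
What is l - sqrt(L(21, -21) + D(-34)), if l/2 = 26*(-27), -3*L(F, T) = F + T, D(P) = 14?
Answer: -1404 - sqrt(14) ≈ -1407.7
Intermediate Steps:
L(F, T) = -F/3 - T/3 (L(F, T) = -(F + T)/3 = -F/3 - T/3)
l = -1404 (l = 2*(26*(-27)) = 2*(-702) = -1404)
l - sqrt(L(21, -21) + D(-34)) = -1404 - sqrt((-1/3*21 - 1/3*(-21)) + 14) = -1404 - sqrt((-7 + 7) + 14) = -1404 - sqrt(0 + 14) = -1404 - sqrt(14)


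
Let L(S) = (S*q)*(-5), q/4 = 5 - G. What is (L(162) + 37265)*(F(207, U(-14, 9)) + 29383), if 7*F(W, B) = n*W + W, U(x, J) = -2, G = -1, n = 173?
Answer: 4308284675/7 ≈ 6.1547e+8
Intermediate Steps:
q = 24 (q = 4*(5 - 1*(-1)) = 4*(5 + 1) = 4*6 = 24)
F(W, B) = 174*W/7 (F(W, B) = (173*W + W)/7 = (174*W)/7 = 174*W/7)
L(S) = -120*S (L(S) = (S*24)*(-5) = (24*S)*(-5) = -120*S)
(L(162) + 37265)*(F(207, U(-14, 9)) + 29383) = (-120*162 + 37265)*((174/7)*207 + 29383) = (-19440 + 37265)*(36018/7 + 29383) = 17825*(241699/7) = 4308284675/7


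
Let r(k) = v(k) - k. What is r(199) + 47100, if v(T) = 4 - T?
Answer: 46706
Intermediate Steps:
r(k) = 4 - 2*k (r(k) = (4 - k) - k = 4 - 2*k)
r(199) + 47100 = (4 - 2*199) + 47100 = (4 - 398) + 47100 = -394 + 47100 = 46706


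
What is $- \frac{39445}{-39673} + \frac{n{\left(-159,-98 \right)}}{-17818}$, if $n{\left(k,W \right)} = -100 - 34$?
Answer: $\frac{354073596}{353446757} \approx 1.0018$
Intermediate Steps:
$n{\left(k,W \right)} = -134$ ($n{\left(k,W \right)} = -100 - 34 = -134$)
$- \frac{39445}{-39673} + \frac{n{\left(-159,-98 \right)}}{-17818} = - \frac{39445}{-39673} - \frac{134}{-17818} = \left(-39445\right) \left(- \frac{1}{39673}\right) - - \frac{67}{8909} = \frac{39445}{39673} + \frac{67}{8909} = \frac{354073596}{353446757}$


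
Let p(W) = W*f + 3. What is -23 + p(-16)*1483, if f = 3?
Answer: -66758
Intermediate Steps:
p(W) = 3 + 3*W (p(W) = W*3 + 3 = 3*W + 3 = 3 + 3*W)
-23 + p(-16)*1483 = -23 + (3 + 3*(-16))*1483 = -23 + (3 - 48)*1483 = -23 - 45*1483 = -23 - 66735 = -66758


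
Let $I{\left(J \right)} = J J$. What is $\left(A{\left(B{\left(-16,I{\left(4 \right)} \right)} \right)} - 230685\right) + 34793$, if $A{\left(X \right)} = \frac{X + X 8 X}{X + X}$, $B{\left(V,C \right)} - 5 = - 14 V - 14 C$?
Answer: $- \frac{391743}{2} \approx -1.9587 \cdot 10^{5}$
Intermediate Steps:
$I{\left(J \right)} = J^{2}$
$B{\left(V,C \right)} = 5 - 14 C - 14 V$ ($B{\left(V,C \right)} = 5 - \left(14 C + 14 V\right) = 5 - 14 C - 14 V$)
$A{\left(X \right)} = \frac{X + 8 X^{2}}{2 X}$ ($A{\left(X \right)} = \frac{X + 8 X X}{2 X} = \left(X + 8 X^{2}\right) \frac{1}{2 X} = \frac{X + 8 X^{2}}{2 X}$)
$\left(A{\left(B{\left(-16,I{\left(4 \right)} \right)} \right)} - 230685\right) + 34793 = \left(\left(\frac{1}{2} + 4 \left(5 - 14 \cdot 4^{2} - -224\right)\right) - 230685\right) + 34793 = \left(\left(\frac{1}{2} + 4 \left(5 - 224 + 224\right)\right) - 230685\right) + 34793 = \left(\left(\frac{1}{2} + 4 \cdot 5\right) - 230685\right) + 34793 = \left(\left(\frac{1}{2} + 20\right) - 230685\right) + 34793 = \left(\frac{41}{2} - 230685\right) + 34793 = - \frac{461329}{2} + 34793 = - \frac{391743}{2}$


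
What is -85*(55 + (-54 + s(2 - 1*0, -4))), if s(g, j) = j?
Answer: 255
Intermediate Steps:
-85*(55 + (-54 + s(2 - 1*0, -4))) = -85*(55 + (-54 - 4)) = -85*(55 - 58) = -85*(-3) = 255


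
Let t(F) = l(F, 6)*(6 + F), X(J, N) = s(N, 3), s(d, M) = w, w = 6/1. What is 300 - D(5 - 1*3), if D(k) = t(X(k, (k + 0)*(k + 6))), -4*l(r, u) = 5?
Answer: 315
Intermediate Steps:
w = 6 (w = 6*1 = 6)
l(r, u) = -5/4 (l(r, u) = -¼*5 = -5/4)
s(d, M) = 6
X(J, N) = 6
t(F) = -15/2 - 5*F/4 (t(F) = -5*(6 + F)/4 = -15/2 - 5*F/4)
D(k) = -15 (D(k) = -15/2 - 5/4*6 = -15/2 - 15/2 = -15)
300 - D(5 - 1*3) = 300 - 1*(-15) = 300 + 15 = 315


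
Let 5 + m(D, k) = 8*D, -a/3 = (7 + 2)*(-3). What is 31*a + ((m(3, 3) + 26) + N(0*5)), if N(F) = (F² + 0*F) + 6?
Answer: 2562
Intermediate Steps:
a = 81 (a = -3*(7 + 2)*(-3) = -27*(-3) = -3*(-27) = 81)
m(D, k) = -5 + 8*D
N(F) = 6 + F² (N(F) = (F² + 0) + 6 = F² + 6 = 6 + F²)
31*a + ((m(3, 3) + 26) + N(0*5)) = 31*81 + (((-5 + 8*3) + 26) + (6 + (0*5)²)) = 2511 + (((-5 + 24) + 26) + (6 + 0²)) = 2511 + ((19 + 26) + (6 + 0)) = 2511 + (45 + 6) = 2511 + 51 = 2562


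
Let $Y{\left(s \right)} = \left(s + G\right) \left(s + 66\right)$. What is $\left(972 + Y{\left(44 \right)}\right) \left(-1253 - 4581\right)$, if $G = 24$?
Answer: $-49308968$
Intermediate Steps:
$Y{\left(s \right)} = \left(24 + s\right) \left(66 + s\right)$ ($Y{\left(s \right)} = \left(s + 24\right) \left(s + 66\right) = \left(24 + s\right) \left(66 + s\right)$)
$\left(972 + Y{\left(44 \right)}\right) \left(-1253 - 4581\right) = \left(972 + \left(1584 + 44^{2} + 90 \cdot 44\right)\right) \left(-1253 - 4581\right) = \left(972 + \left(1584 + 1936 + 3960\right)\right) \left(-5834\right) = \left(972 + 7480\right) \left(-5834\right) = 8452 \left(-5834\right) = -49308968$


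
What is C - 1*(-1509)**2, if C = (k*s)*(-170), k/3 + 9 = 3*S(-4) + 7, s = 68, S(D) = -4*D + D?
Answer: -3456201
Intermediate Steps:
S(D) = -3*D
k = 102 (k = -27 + 3*(3*(-3*(-4)) + 7) = -27 + 3*(3*12 + 7) = -27 + 3*(36 + 7) = -27 + 3*43 = -27 + 129 = 102)
C = -1179120 (C = (102*68)*(-170) = 6936*(-170) = -1179120)
C - 1*(-1509)**2 = -1179120 - 1*(-1509)**2 = -1179120 - 1*2277081 = -1179120 - 2277081 = -3456201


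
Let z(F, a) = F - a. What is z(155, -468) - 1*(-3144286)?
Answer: 3144909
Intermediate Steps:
z(155, -468) - 1*(-3144286) = (155 - 1*(-468)) - 1*(-3144286) = (155 + 468) + 3144286 = 623 + 3144286 = 3144909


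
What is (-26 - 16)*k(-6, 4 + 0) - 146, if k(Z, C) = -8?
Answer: 190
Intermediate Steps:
(-26 - 16)*k(-6, 4 + 0) - 146 = (-26 - 16)*(-8) - 146 = -42*(-8) - 146 = 336 - 146 = 190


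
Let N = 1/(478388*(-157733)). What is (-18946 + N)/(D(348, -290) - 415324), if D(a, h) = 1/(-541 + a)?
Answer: 275916506499029705/6048493010388585332 ≈ 0.045617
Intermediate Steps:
N = -1/75457574404 (N = (1/478388)*(-1/157733) = -1/75457574404 ≈ -1.3252e-11)
(-18946 + N)/(D(348, -290) - 415324) = (-18946 - 1/75457574404)/(1/(-541 + 348) - 415324) = -1429619204658185/(75457574404*(1/(-193) - 415324)) = -1429619204658185/(75457574404*(-1/193 - 415324)) = -1429619204658185/(75457574404*(-80157533/193)) = -1429619204658185/75457574404*(-193/80157533) = 275916506499029705/6048493010388585332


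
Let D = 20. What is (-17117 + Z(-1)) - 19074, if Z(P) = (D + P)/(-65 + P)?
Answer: -2388625/66 ≈ -36191.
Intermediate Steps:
Z(P) = (20 + P)/(-65 + P)
(-17117 + Z(-1)) - 19074 = (-17117 + (20 - 1)/(-65 - 1)) - 19074 = (-17117 + 19/(-66)) - 19074 = (-17117 - 1/66*19) - 19074 = (-17117 - 19/66) - 19074 = -1129741/66 - 19074 = -2388625/66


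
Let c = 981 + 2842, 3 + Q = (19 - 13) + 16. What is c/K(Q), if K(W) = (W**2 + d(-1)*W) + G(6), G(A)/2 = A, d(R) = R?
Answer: 3823/354 ≈ 10.799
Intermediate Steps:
Q = 19 (Q = -3 + ((19 - 13) + 16) = -3 + (6 + 16) = -3 + 22 = 19)
G(A) = 2*A
c = 3823
K(W) = 12 + W**2 - W (K(W) = (W**2 - W) + 2*6 = (W**2 - W) + 12 = 12 + W**2 - W)
c/K(Q) = 3823/(12 + 19**2 - 1*19) = 3823/(12 + 361 - 19) = 3823/354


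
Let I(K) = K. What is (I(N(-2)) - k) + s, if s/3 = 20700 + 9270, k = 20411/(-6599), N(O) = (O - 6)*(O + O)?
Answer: 593547669/6599 ≈ 89945.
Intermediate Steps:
N(O) = 2*O*(-6 + O) (N(O) = (-6 + O)*(2*O) = 2*O*(-6 + O))
k = -20411/6599 (k = 20411*(-1/6599) = -20411/6599 ≈ -3.0930)
s = 89910 (s = 3*(20700 + 9270) = 3*29970 = 89910)
(I(N(-2)) - k) + s = (2*(-2)*(-6 - 2) - 1*(-20411/6599)) + 89910 = (2*(-2)*(-8) + 20411/6599) + 89910 = (32 + 20411/6599) + 89910 = 231579/6599 + 89910 = 593547669/6599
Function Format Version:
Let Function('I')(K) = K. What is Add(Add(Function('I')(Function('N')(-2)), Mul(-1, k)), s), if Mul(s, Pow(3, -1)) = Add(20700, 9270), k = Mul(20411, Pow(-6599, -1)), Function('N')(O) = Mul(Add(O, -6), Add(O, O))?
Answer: Rational(593547669, 6599) ≈ 89945.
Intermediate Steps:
Function('N')(O) = Mul(2, O, Add(-6, O)) (Function('N')(O) = Mul(Add(-6, O), Mul(2, O)) = Mul(2, O, Add(-6, O)))
k = Rational(-20411, 6599) (k = Mul(20411, Rational(-1, 6599)) = Rational(-20411, 6599) ≈ -3.0930)
s = 89910 (s = Mul(3, Add(20700, 9270)) = Mul(3, 29970) = 89910)
Add(Add(Function('I')(Function('N')(-2)), Mul(-1, k)), s) = Add(Add(Mul(2, -2, Add(-6, -2)), Mul(-1, Rational(-20411, 6599))), 89910) = Add(Add(Mul(2, -2, -8), Rational(20411, 6599)), 89910) = Add(Add(32, Rational(20411, 6599)), 89910) = Add(Rational(231579, 6599), 89910) = Rational(593547669, 6599)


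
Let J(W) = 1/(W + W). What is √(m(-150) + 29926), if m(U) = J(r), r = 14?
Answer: √5865503/14 ≈ 172.99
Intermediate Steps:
J(W) = 1/(2*W)
m(U) = 1/28 (m(U) = (½)/14 = (½)*(1/14) = 1/28)
√(m(-150) + 29926) = √(1/28 + 29926) = √(837929/28) = √5865503/14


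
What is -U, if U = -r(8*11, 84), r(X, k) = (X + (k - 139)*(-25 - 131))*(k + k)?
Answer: 1456224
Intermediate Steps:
r(X, k) = 2*k*(21684 + X - 156*k) (r(X, k) = (X + (-139 + k)*(-156))*(2*k) = (X + (21684 - 156*k))*(2*k) = (21684 + X - 156*k)*(2*k) = 2*k*(21684 + X - 156*k))
U = -1456224 (U = -2*84*(21684 + 8*11 - 156*84) = -2*84*(21684 + 88 - 13104) = -2*84*8668 = -1*1456224 = -1456224)
-U = -1*(-1456224) = 1456224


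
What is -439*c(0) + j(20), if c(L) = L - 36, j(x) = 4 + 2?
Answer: 15810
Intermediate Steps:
j(x) = 6
c(L) = -36 + L
-439*c(0) + j(20) = -439*(-36 + 0) + 6 = -439*(-36) + 6 = 15804 + 6 = 15810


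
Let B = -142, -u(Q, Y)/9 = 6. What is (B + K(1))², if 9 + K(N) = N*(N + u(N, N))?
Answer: 41616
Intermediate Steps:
u(Q, Y) = -54 (u(Q, Y) = -9*6 = -54)
K(N) = -9 + N*(-54 + N) (K(N) = -9 + N*(N - 54) = -9 + N*(-54 + N))
(B + K(1))² = (-142 + (-9 + 1² - 54*1))² = (-142 + (-9 + 1 - 54))² = (-142 - 62)² = (-204)² = 41616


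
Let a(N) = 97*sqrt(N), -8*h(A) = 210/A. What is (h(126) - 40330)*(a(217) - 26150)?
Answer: 12655619375/12 - 93888725*sqrt(217)/24 ≈ 9.9701e+8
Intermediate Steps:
h(A) = -105/(4*A)
(h(126) - 40330)*(a(217) - 26150) = (-105/4/126 - 40330)*(97*sqrt(217) - 26150) = (-105/4*1/126 - 40330)*(-26150 + 97*sqrt(217)) = (-5/24 - 40330)*(-26150 + 97*sqrt(217)) = -967925*(-26150 + 97*sqrt(217))/24 = 12655619375/12 - 93888725*sqrt(217)/24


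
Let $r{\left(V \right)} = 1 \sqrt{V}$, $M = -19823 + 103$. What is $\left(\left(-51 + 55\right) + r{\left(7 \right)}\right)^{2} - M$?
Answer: $19743 + 8 \sqrt{7} \approx 19764.0$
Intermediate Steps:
$M = -19720$
$r{\left(V \right)} = \sqrt{V}$
$\left(\left(-51 + 55\right) + r{\left(7 \right)}\right)^{2} - M = \left(\left(-51 + 55\right) + \sqrt{7}\right)^{2} - -19720 = \left(4 + \sqrt{7}\right)^{2} + 19720 = 19720 + \left(4 + \sqrt{7}\right)^{2}$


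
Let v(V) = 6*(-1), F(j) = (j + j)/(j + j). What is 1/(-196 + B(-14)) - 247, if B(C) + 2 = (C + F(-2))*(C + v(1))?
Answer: -15313/62 ≈ -246.98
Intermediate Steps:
F(j) = 1 (F(j) = (2*j)/((2*j)) = (2*j)*(1/(2*j)) = 1)
v(V) = -6
B(C) = -2 + (1 + C)*(-6 + C) (B(C) = -2 + (C + 1)*(C - 6) = -2 + (1 + C)*(-6 + C))
1/(-196 + B(-14)) - 247 = 1/(-196 + (-8 + (-14)² - 5*(-14))) - 247 = 1/(-196 + (-8 + 196 + 70)) - 247 = 1/(-196 + 258) - 247 = 1/62 - 247 = -15313/62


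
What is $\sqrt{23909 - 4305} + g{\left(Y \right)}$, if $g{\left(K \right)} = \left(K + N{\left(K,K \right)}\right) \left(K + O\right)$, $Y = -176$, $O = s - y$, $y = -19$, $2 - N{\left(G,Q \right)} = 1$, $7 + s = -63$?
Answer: $39725 + 26 \sqrt{29} \approx 39865.0$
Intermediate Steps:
$s = -70$ ($s = -7 - 63 = -70$)
$N{\left(G,Q \right)} = 1$ ($N{\left(G,Q \right)} = 2 - 1 = 1$)
$O = -51$ ($O = -70 - -19 = -70 + 19 = -51$)
$g{\left(K \right)} = \left(1 + K\right) \left(-51 + K\right)$ ($g{\left(K \right)} = \left(K + 1\right) \left(K - 51\right) = \left(1 + K\right) \left(-51 + K\right)$)
$\sqrt{23909 - 4305} + g{\left(Y \right)} = \sqrt{23909 - 4305} - \left(-8749 - 30976\right) = \sqrt{19604} + \left(-51 + 30976 + 8800\right) = 26 \sqrt{29} + 39725 = 39725 + 26 \sqrt{29}$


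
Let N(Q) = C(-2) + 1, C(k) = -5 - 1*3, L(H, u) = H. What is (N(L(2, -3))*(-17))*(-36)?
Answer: -4284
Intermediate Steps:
C(k) = -8 (C(k) = -5 - 3 = -8)
N(Q) = -7 (N(Q) = -8 + 1 = -7)
(N(L(2, -3))*(-17))*(-36) = -7*(-17)*(-36) = 119*(-36) = -4284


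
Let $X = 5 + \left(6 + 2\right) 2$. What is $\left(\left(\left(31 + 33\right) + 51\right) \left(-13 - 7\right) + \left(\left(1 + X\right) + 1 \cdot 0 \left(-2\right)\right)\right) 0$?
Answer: $0$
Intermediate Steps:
$X = 21$ ($X = 5 + 8 \cdot 2 = 5 + 16 = 21$)
$\left(\left(\left(31 + 33\right) + 51\right) \left(-13 - 7\right) + \left(\left(1 + X\right) + 1 \cdot 0 \left(-2\right)\right)\right) 0 = \left(\left(\left(31 + 33\right) + 51\right) \left(-13 - 7\right) + \left(\left(1 + 21\right) + 1 \cdot 0 \left(-2\right)\right)\right) 0 = \left(\left(64 + 51\right) \left(-20\right) + \left(22 + 0 \left(-2\right)\right)\right) 0 = \left(115 \left(-20\right) + \left(22 + 0\right)\right) 0 = \left(-2300 + 22\right) 0 = \left(-2278\right) 0 = 0$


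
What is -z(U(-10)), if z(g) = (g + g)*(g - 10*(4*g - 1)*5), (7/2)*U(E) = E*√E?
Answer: -1592000/49 + 2000*I*√10/7 ≈ -32490.0 + 903.51*I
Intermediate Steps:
U(E) = 2*E^(3/2)/7 (U(E) = 2*(E*√E)/7 = 2*E^(3/2)/7)
z(g) = 2*g*(50 - 199*g) (z(g) = (2*g)*(g - 10*(-1 + 4*g)*5) = (2*g)*(g + (10 - 40*g)*5) = (2*g)*(g + (50 - 200*g)) = (2*g)*(50 - 199*g) = 2*g*(50 - 199*g))
-z(U(-10)) = -2*2*(-10)^(3/2)/7*(50 - 398*(-10)^(3/2)/7) = -2*2*(-10*I*√10)/7*(50 - 398*(-10*I*√10)/7) = -2*(-20*I*√10/7)*(50 - (-3980)*I*√10/7) = -2*(-20*I*√10/7)*(50 + 3980*I*√10/7) = -(-40)*I*√10*(50 + 3980*I*√10/7)/7 = 40*I*√10*(50 + 3980*I*√10/7)/7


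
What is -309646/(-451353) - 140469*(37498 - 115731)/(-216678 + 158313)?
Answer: -551115615590999/2927024205 ≈ -1.8829e+5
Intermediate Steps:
-309646/(-451353) - 140469*(37498 - 115731)/(-216678 + 158313) = -309646*(-1/451353) - 140469/((-58365/(-78233))) = 309646/451353 - 140469/((-58365*(-1/78233))) = 309646/451353 - 140469/58365/78233 = 309646/451353 - 140469*78233/58365 = 309646/451353 - 3663103759/19455 = -551115615590999/2927024205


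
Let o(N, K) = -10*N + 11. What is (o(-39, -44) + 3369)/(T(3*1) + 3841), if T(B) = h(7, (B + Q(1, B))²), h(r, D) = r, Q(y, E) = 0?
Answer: 145/148 ≈ 0.97973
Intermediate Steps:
o(N, K) = 11 - 10*N
T(B) = 7
(o(-39, -44) + 3369)/(T(3*1) + 3841) = ((11 - 10*(-39)) + 3369)/(7 + 3841) = ((11 + 390) + 3369)/3848 = (401 + 3369)*(1/3848) = 3770*(1/3848) = 145/148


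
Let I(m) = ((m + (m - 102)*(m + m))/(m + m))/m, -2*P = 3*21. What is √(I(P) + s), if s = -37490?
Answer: 2*I*√84343/3 ≈ 193.61*I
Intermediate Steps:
P = -63/2 (P = -3*21/2 = -½*63 = -63/2 ≈ -31.500)
I(m) = (m + 2*m*(-102 + m))/(2*m²) (I(m) = ((m + (-102 + m)*(2*m))/((2*m)))/m = ((m + 2*m*(-102 + m))*(1/(2*m)))/m = ((m + 2*m*(-102 + m))/(2*m))/m = (m + 2*m*(-102 + m))/(2*m²))
√(I(P) + s) = √((-203/2 - 63/2)/(-63/2) - 37490) = √(-2/63*(-133) - 37490) = √(38/9 - 37490) = √(-337372/9) = 2*I*√84343/3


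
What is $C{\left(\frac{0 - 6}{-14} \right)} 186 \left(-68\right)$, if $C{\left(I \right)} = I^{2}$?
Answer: $- \frac{113832}{49} \approx -2323.1$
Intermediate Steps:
$C{\left(\frac{0 - 6}{-14} \right)} 186 \left(-68\right) = \left(\frac{0 - 6}{-14}\right)^{2} \cdot 186 \left(-68\right) = \left(\left(0 - 6\right) \left(- \frac{1}{14}\right)\right)^{2} \cdot 186 \left(-68\right) = \left(\left(-6\right) \left(- \frac{1}{14}\right)\right)^{2} \cdot 186 \left(-68\right) = \left(\frac{3}{7}\right)^{2} \cdot 186 \left(-68\right) = \frac{9}{49} \cdot 186 \left(-68\right) = \frac{1674}{49} \left(-68\right) = - \frac{113832}{49}$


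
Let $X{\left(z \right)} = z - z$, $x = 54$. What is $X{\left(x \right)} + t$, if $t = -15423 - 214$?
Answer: $-15637$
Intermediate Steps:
$X{\left(z \right)} = 0$
$t = -15637$
$X{\left(x \right)} + t = 0 - 15637 = -15637$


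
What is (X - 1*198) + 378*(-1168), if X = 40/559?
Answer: -246911378/559 ≈ -4.4170e+5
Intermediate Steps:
X = 40/559 (X = 40*(1/559) = 40/559 ≈ 0.071556)
(X - 1*198) + 378*(-1168) = (40/559 - 1*198) + 378*(-1168) = (40/559 - 198) - 441504 = -110642/559 - 441504 = -246911378/559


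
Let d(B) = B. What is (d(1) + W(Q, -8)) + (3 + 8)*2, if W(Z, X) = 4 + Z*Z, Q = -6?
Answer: 63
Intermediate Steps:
W(Z, X) = 4 + Z**2
(d(1) + W(Q, -8)) + (3 + 8)*2 = (1 + (4 + (-6)**2)) + (3 + 8)*2 = (1 + (4 + 36)) + 11*2 = (1 + 40) + 22 = 41 + 22 = 63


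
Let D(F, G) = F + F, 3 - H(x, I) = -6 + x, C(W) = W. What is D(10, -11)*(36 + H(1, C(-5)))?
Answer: 880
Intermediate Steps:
H(x, I) = 9 - x (H(x, I) = 3 - (-6 + x) = 3 + (6 - x) = 9 - x)
D(F, G) = 2*F
D(10, -11)*(36 + H(1, C(-5))) = (2*10)*(36 + (9 - 1*1)) = 20*(36 + (9 - 1)) = 20*(36 + 8) = 20*44 = 880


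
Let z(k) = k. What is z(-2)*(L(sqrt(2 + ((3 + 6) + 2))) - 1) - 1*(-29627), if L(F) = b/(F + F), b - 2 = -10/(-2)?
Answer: 29629 - 7*sqrt(13)/13 ≈ 29627.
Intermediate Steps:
b = 7 (b = 2 - 10/(-2) = 2 - 10*(-1/2) = 2 + 5 = 7)
L(F) = 7/(2*F) (L(F) = 7/(F + F) = 7/((2*F)) = 7*(1/(2*F)) = 7/(2*F))
z(-2)*(L(sqrt(2 + ((3 + 6) + 2))) - 1) - 1*(-29627) = -2*(7/(2*(sqrt(2 + ((3 + 6) + 2)))) - 1) - 1*(-29627) = -2*(7/(2*(sqrt(2 + (9 + 2)))) - 1) + 29627 = -2*(7/(2*(sqrt(2 + 11))) - 1) + 29627 = -2*(7/(2*(sqrt(13))) - 1) + 29627 = -2*(7*(sqrt(13)/13)/2 - 1) + 29627 = -2*(7*sqrt(13)/26 - 1) + 29627 = -2*(-1 + 7*sqrt(13)/26) + 29627 = (2 - 7*sqrt(13)/13) + 29627 = 29629 - 7*sqrt(13)/13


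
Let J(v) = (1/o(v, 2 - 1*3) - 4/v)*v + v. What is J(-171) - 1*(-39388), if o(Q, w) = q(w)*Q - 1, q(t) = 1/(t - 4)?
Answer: 6508503/166 ≈ 39208.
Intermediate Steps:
q(t) = 1/(-4 + t)
o(Q, w) = -1 + Q/(-4 + w) (o(Q, w) = Q/(-4 + w) - 1 = -1 + Q/(-4 + w))
J(v) = v + v*(1/(-1 - v/5) - 4/v) (J(v) = (1/((4 + v - (2 - 1*3))/(-4 + (2 - 1*3))) - 4/v)*v + v = (1/((4 + v - (2 - 3))/(-4 + (2 - 3))) - 4/v)*v + v = (1/((4 + v - 1*(-1))/(-4 - 1)) - 4/v)*v + v = (1/((4 + v + 1)/(-5)) - 4/v)*v + v = (1/(-(5 + v)/5) - 4/v)*v + v = (1/(-1 - v/5) - 4/v)*v + v = v*(1/(-1 - v/5) - 4/v) + v = v + v*(1/(-1 - v/5) - 4/v))
J(-171) - 1*(-39388) = (-20 + (-171)² - 4*(-171))/(5 - 171) - 1*(-39388) = (-20 + 29241 + 684)/(-166) + 39388 = -1/166*29905 + 39388 = -29905/166 + 39388 = 6508503/166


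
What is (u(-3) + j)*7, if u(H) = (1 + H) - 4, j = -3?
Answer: -63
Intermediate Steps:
u(H) = -3 + H
(u(-3) + j)*7 = ((-3 - 3) - 3)*7 = (-6 - 3)*7 = -9*7 = -63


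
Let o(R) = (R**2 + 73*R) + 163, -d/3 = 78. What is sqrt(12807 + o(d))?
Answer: 2*sqrt(12661) ≈ 225.04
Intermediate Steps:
d = -234 (d = -3*78 = -234)
o(R) = 163 + R**2 + 73*R
sqrt(12807 + o(d)) = sqrt(12807 + (163 + (-234)**2 + 73*(-234))) = sqrt(12807 + (163 + 54756 - 17082)) = sqrt(12807 + 37837) = sqrt(50644) = 2*sqrt(12661)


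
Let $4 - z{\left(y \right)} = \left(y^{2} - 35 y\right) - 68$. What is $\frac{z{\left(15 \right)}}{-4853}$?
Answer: $- \frac{372}{4853} \approx -0.076654$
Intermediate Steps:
$z{\left(y \right)} = 72 - y^{2} + 35 y$ ($z{\left(y \right)} = 4 - \left(\left(y^{2} - 35 y\right) - 68\right) = 4 - \left(-68 + y^{2} - 35 y\right) = 4 + \left(68 - y^{2} + 35 y\right) = 72 - y^{2} + 35 y$)
$\frac{z{\left(15 \right)}}{-4853} = \frac{72 - 15^{2} + 35 \cdot 15}{-4853} = \left(72 - 225 + 525\right) \left(- \frac{1}{4853}\right) = 372 \left(- \frac{1}{4853}\right) = - \frac{372}{4853}$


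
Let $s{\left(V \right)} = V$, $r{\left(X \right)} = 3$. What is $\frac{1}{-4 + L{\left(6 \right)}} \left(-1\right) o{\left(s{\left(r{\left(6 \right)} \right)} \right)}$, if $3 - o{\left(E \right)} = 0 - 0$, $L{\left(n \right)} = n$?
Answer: $- \frac{3}{2} \approx -1.5$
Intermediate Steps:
$o{\left(E \right)} = 3$ ($o{\left(E \right)} = 3 - \left(0 - 0\right) = 3 - \left(0 + 0\right) = 3 - 0 = 3 + 0 = 3$)
$\frac{1}{-4 + L{\left(6 \right)}} \left(-1\right) o{\left(s{\left(r{\left(6 \right)} \right)} \right)} = \frac{1}{-4 + 6} \left(-1\right) 3 = \frac{1}{2} \left(-1\right) 3 = \left(- \frac{1}{2}\right) 3 = - \frac{3}{2}$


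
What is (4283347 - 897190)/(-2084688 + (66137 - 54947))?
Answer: -1128719/691166 ≈ -1.6331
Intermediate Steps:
(4283347 - 897190)/(-2084688 + (66137 - 54947)) = 3386157/(-2084688 + 11190) = 3386157/(-2073498) = 3386157*(-1/2073498) = -1128719/691166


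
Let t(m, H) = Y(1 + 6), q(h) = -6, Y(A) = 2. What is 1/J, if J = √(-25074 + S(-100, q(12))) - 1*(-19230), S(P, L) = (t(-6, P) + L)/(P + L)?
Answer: 101919/1960035262 - I*√17608190/9800176310 ≈ 5.1999e-5 - 4.2818e-7*I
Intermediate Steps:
t(m, H) = 2
S(P, L) = (2 + L)/(L + P) (S(P, L) = (2 + L)/(P + L) = (2 + L)/(L + P))
J = 19230 + 2*I*√17608190/53 (J = √(-25074 + (2 - 6)/(-6 - 100)) - 1*(-19230) = √(-25074 - 4/(-106)) + 19230 = √(-25074 - 1/106*(-4)) + 19230 = √(-25074 + 2/53) + 19230 = √(-1328920/53) + 19230 = 2*I*√17608190/53 + 19230 = 19230 + 2*I*√17608190/53 ≈ 19230.0 + 158.35*I)
1/J = 1/(19230 + 2*I*√17608190/53)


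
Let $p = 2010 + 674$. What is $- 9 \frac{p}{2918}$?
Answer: $- \frac{12078}{1459} \approx -8.2783$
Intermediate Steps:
$p = 2684$
$- 9 \frac{p}{2918} = - 9 \cdot \frac{2684}{2918} = - 9 \cdot 2684 \cdot \frac{1}{2918} = \left(-9\right) \frac{1342}{1459} = - \frac{12078}{1459}$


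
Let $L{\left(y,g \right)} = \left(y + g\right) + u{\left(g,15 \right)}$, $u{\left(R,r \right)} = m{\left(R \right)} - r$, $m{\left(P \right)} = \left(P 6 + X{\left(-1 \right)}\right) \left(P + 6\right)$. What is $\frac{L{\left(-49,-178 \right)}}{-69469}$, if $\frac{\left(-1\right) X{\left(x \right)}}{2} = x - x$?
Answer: $- \frac{183454}{69469} \approx -2.6408$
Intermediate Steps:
$X{\left(x \right)} = 0$ ($X{\left(x \right)} = - 2 \left(x - x\right) = \left(-2\right) 0 = 0$)
$m{\left(P \right)} = 6 P \left(6 + P\right)$ ($m{\left(P \right)} = \left(P 6 + 0\right) \left(P + 6\right) = \left(6 P + 0\right) \left(6 + P\right) = 6 P \left(6 + P\right)$)
$u{\left(R,r \right)} = - r + 6 R \left(6 + R\right)$ ($u{\left(R,r \right)} = 6 R \left(6 + R\right) - r = - r + 6 R \left(6 + R\right)$)
$L{\left(y,g \right)} = -15 + y + 6 g^{2} + 37 g$ ($L{\left(y,g \right)} = \left(y + g\right) + \left(\left(-1\right) 15 + 6 g^{2} + 36 g\right) = \left(g + y\right) + \left(-15 + 6 g^{2} + 36 g\right) = -15 + y + 6 g^{2} + 37 g$)
$\frac{L{\left(-49,-178 \right)}}{-69469} = \frac{-15 - 49 + 6 \left(-178\right)^{2} + 37 \left(-178\right)}{-69469} = \left(-15 - 49 + 6 \cdot 31684 - 6586\right) \left(- \frac{1}{69469}\right) = \left(-15 - 49 + 190104 - 6586\right) \left(- \frac{1}{69469}\right) = 183454 \left(- \frac{1}{69469}\right) = - \frac{183454}{69469}$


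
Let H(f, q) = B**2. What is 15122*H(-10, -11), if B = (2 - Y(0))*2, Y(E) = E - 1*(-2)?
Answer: 0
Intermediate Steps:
Y(E) = 2 + E (Y(E) = E + 2 = 2 + E)
B = 0 (B = (2 - (2 + 0))*2 = (2 - 1*2)*2 = (2 - 2)*2 = 0*2 = 0)
H(f, q) = 0 (H(f, q) = 0**2 = 0)
15122*H(-10, -11) = 15122*0 = 0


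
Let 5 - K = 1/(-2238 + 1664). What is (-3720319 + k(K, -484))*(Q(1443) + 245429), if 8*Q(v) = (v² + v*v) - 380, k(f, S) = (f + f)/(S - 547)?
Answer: -1686349606995621425/591794 ≈ -2.8496e+12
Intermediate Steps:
K = 2871/574 (K = 5 - 1/(-2238 + 1664) = 5 - 1/(-574) = 5 - 1*(-1/574) = 5 + 1/574 = 2871/574 ≈ 5.0017)
k(f, S) = 2*f/(-547 + S) (k(f, S) = (2*f)/(-547 + S) = 2*f/(-547 + S))
Q(v) = -95/2 + v²/4 (Q(v) = ((v² + v*v) - 380)/8 = ((v² + v²) - 380)/8 = (2*v² - 380)/8 = (-380 + 2*v²)/8 = -95/2 + v²/4)
(-3720319 + k(K, -484))*(Q(1443) + 245429) = (-3720319 + 2*(2871/574)/(-547 - 484))*((-95/2 + (¼)*1443²) + 245429) = (-3720319 + 2*(2871/574)/(-1031))*((-95/2 + (¼)*2082249) + 245429) = (-3720319 + 2*(2871/574)*(-1/1031))*((-95/2 + 2082249/4) + 245429) = (-3720319 - 2871/295897)*(2082059/4 + 245429) = -1100831234014/295897*3063775/4 = -1686349606995621425/591794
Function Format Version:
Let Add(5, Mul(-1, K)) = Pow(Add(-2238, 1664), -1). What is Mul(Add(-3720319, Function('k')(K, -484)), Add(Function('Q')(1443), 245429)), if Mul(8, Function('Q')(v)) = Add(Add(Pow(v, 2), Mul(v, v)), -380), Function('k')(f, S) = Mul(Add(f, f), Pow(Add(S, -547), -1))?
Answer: Rational(-1686349606995621425, 591794) ≈ -2.8496e+12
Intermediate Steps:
K = Rational(2871, 574) (K = Add(5, Mul(-1, Pow(Add(-2238, 1664), -1))) = Add(5, Mul(-1, Pow(-574, -1))) = Add(5, Mul(-1, Rational(-1, 574))) = Add(5, Rational(1, 574)) = Rational(2871, 574) ≈ 5.0017)
Function('k')(f, S) = Mul(2, f, Pow(Add(-547, S), -1)) (Function('k')(f, S) = Mul(Mul(2, f), Pow(Add(-547, S), -1)) = Mul(2, f, Pow(Add(-547, S), -1)))
Function('Q')(v) = Add(Rational(-95, 2), Mul(Rational(1, 4), Pow(v, 2))) (Function('Q')(v) = Mul(Rational(1, 8), Add(Add(Pow(v, 2), Mul(v, v)), -380)) = Mul(Rational(1, 8), Add(Add(Pow(v, 2), Pow(v, 2)), -380)) = Mul(Rational(1, 8), Add(Mul(2, Pow(v, 2)), -380)) = Mul(Rational(1, 8), Add(-380, Mul(2, Pow(v, 2)))) = Add(Rational(-95, 2), Mul(Rational(1, 4), Pow(v, 2))))
Mul(Add(-3720319, Function('k')(K, -484)), Add(Function('Q')(1443), 245429)) = Mul(Add(-3720319, Mul(2, Rational(2871, 574), Pow(Add(-547, -484), -1))), Add(Add(Rational(-95, 2), Mul(Rational(1, 4), Pow(1443, 2))), 245429)) = Mul(Add(-3720319, Mul(2, Rational(2871, 574), Pow(-1031, -1))), Add(Add(Rational(-95, 2), Mul(Rational(1, 4), 2082249)), 245429)) = Mul(Add(-3720319, Mul(2, Rational(2871, 574), Rational(-1, 1031))), Add(Add(Rational(-95, 2), Rational(2082249, 4)), 245429)) = Mul(Add(-3720319, Rational(-2871, 295897)), Add(Rational(2082059, 4), 245429)) = Mul(Rational(-1100831234014, 295897), Rational(3063775, 4)) = Rational(-1686349606995621425, 591794)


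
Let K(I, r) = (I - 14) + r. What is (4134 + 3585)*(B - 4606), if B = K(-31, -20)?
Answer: -36055449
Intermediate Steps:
K(I, r) = -14 + I + r (K(I, r) = (-14 + I) + r = -14 + I + r)
B = -65 (B = -14 - 31 - 20 = -65)
(4134 + 3585)*(B - 4606) = (4134 + 3585)*(-65 - 4606) = 7719*(-4671) = -36055449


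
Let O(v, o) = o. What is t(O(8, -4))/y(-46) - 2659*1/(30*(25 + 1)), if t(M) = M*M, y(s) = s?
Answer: -67397/17940 ≈ -3.7568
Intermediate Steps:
t(M) = M²
t(O(8, -4))/y(-46) - 2659*1/(30*(25 + 1)) = (-4)²/(-46) - 2659*1/(30*(25 + 1)) = 16*(-1/46) - 2659/(30*26) = -8/23 - 2659/780 = -67397/17940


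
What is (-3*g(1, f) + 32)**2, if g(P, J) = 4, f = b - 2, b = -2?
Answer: 400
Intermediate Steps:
f = -4 (f = -2 - 2 = -4)
(-3*g(1, f) + 32)**2 = (-3*4 + 32)**2 = (-12 + 32)**2 = 20**2 = 400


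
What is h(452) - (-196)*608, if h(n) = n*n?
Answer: 323472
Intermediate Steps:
h(n) = n²
h(452) - (-196)*608 = 452² - (-196)*608 = 204304 - 1*(-119168) = 204304 + 119168 = 323472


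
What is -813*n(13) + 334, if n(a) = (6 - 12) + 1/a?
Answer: 66943/13 ≈ 5149.5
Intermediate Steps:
n(a) = -6 + 1/a
-813*n(13) + 334 = -813*(-6 + 1/13) + 334 = -813*(-77/13) + 334 = 62601/13 + 334 = 66943/13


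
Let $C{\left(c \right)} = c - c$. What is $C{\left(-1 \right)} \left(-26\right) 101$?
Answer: $0$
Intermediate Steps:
$C{\left(c \right)} = 0$
$C{\left(-1 \right)} \left(-26\right) 101 = 0 \left(-26\right) 101 = 0 \cdot 101 = 0$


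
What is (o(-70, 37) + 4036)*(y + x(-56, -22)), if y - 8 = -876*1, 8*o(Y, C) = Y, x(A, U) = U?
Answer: -7168505/2 ≈ -3.5843e+6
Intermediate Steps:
o(Y, C) = Y/8
y = -868 (y = 8 - 876*1 = 8 - 876 = -868)
(o(-70, 37) + 4036)*(y + x(-56, -22)) = ((⅛)*(-70) + 4036)*(-868 - 22) = (-35/4 + 4036)*(-890) = (16109/4)*(-890) = -7168505/2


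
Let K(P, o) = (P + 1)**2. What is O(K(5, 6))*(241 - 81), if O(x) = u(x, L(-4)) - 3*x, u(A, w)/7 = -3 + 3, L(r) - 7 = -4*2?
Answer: -17280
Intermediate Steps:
L(r) = -1 (L(r) = 7 - 4*2 = 7 - 8 = -1)
u(A, w) = 0 (u(A, w) = 7*(-3 + 3) = 7*0 = 0)
K(P, o) = (1 + P)**2
O(x) = -3*x (O(x) = 0 - 3*x = -3*x)
O(K(5, 6))*(241 - 81) = (-3*(1 + 5)**2)*(241 - 81) = -3*6**2*160 = -3*36*160 = -108*160 = -17280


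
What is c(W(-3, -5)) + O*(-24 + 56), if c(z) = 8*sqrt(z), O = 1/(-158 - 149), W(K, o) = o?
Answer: -32/307 + 8*I*sqrt(5) ≈ -0.10423 + 17.889*I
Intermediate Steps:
O = -1/307 (O = 1/(-307) = -1/307 ≈ -0.0032573)
c(W(-3, -5)) + O*(-24 + 56) = 8*sqrt(-5) - (-24 + 56)/307 = 8*(I*sqrt(5)) - 1/307*32 = 8*I*sqrt(5) - 32/307 = -32/307 + 8*I*sqrt(5)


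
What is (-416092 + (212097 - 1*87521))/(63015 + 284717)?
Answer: -72879/86933 ≈ -0.83834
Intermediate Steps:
(-416092 + (212097 - 1*87521))/(63015 + 284717) = (-416092 + (212097 - 87521))/347732 = (-416092 + 124576)*(1/347732) = -291516*1/347732 = -72879/86933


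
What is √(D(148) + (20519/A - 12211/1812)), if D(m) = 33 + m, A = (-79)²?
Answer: √909553707537/71574 ≈ 13.325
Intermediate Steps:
A = 6241
√(D(148) + (20519/A - 12211/1812)) = √((33 + 148) + (20519/6241 - 12211/1812)) = √(181 + (20519*(1/6241) - 12211*1/1812)) = √(181 + (20519/6241 - 12211/1812)) = √(181 - 39028423/11308692) = √(2007844829/11308692) = √909553707537/71574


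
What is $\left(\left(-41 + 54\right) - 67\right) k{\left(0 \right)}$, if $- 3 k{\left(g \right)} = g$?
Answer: $0$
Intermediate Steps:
$k{\left(g \right)} = - \frac{g}{3}$
$\left(\left(-41 + 54\right) - 67\right) k{\left(0 \right)} = \left(\left(-41 + 54\right) - 67\right) \left(\left(- \frac{1}{3}\right) 0\right) = \left(13 - 67\right) 0 = \left(-54\right) 0 = 0$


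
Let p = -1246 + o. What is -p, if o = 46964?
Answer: -45718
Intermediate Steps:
p = 45718 (p = -1246 + 46964 = 45718)
-p = -1*45718 = -45718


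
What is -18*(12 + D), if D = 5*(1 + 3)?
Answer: -576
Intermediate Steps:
D = 20 (D = 5*4 = 20)
-18*(12 + D) = -18*(12 + 20) = -18*32 = -576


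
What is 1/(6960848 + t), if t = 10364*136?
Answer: 1/8370352 ≈ 1.1947e-7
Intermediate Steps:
t = 1409504
1/(6960848 + t) = 1/(6960848 + 1409504) = 1/8370352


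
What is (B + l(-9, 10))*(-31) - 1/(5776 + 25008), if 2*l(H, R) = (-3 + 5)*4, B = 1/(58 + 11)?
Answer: -264342277/2124096 ≈ -124.45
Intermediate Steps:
B = 1/69 ≈ 0.014493
l(H, R) = 4 (l(H, R) = ((-3 + 5)*4)/2 = (2*4)/2 = (½)*8 = 4)
(B + l(-9, 10))*(-31) - 1/(5776 + 25008) = (1/69 + 4)*(-31) - 1/(5776 + 25008) = (277/69)*(-31) - 1/30784 = -8587/69 - 1*1/30784 = -8587/69 - 1/30784 = -264342277/2124096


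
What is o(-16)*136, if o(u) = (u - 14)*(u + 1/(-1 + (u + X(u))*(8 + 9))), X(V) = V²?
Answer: 266273040/4079 ≈ 65279.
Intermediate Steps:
o(u) = (-14 + u)*(u + 1/(-1 + 17*u + 17*u²)) (o(u) = (u - 14)*(u + 1/(-1 + (u + u²)*(8 + 9))) = (-14 + u)*(u + 1/(-1 + (u + u²)*17)) = (-14 + u)*(u + 1/(-1 + (17*u + 17*u²))) = (-14 + u)*(u + 1/(-1 + 17*u + 17*u²)))
o(-16)*136 = ((-14 - 239*(-16)² - 221*(-16)³ + 15*(-16) + 17*(-16)⁴)/(-1 + 17*(-16) + 17*(-16)²))*136 = ((-14 - 239*256 - 221*(-4096) - 240 + 17*65536)/(-1 - 272 + 17*256))*136 = ((-14 - 61184 + 905216 - 240 + 1114112)/(-1 - 272 + 4352))*136 = (1957890/4079)*136 = 266273040/4079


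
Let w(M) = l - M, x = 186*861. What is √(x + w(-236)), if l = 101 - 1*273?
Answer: √160210 ≈ 400.26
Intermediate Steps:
l = -172 (l = 101 - 273 = -172)
x = 160146
w(M) = -172 - M
√(x + w(-236)) = √(160146 + (-172 - 1*(-236))) = √(160146 + (-172 + 236)) = √(160146 + 64) = √160210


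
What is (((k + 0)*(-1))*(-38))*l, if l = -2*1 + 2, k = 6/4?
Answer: 0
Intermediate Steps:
k = 3/2 (k = 6*(¼) = 3/2 ≈ 1.5000)
l = 0 (l = -2 + 2 = 0)
(((k + 0)*(-1))*(-38))*l = (((3/2 + 0)*(-1))*(-38))*0 = (((3/2)*(-1))*(-38))*0 = -3/2*(-38)*0 = 57*0 = 0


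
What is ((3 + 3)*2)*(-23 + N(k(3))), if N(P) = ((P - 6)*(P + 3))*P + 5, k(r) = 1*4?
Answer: -888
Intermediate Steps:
k(r) = 4
N(P) = 5 + P*(-6 + P)*(3 + P) (N(P) = ((-6 + P)*(3 + P))*P + 5 = P*(-6 + P)*(3 + P) + 5 = 5 + P*(-6 + P)*(3 + P))
((3 + 3)*2)*(-23 + N(k(3))) = ((3 + 3)*2)*(-23 + (5 + 4³ - 18*4 - 3*4²)) = (6*2)*(-23 + (5 + 64 - 72 - 3*16)) = 12*(-23 + (5 + 64 - 72 - 48)) = 12*(-23 - 51) = 12*(-74) = -888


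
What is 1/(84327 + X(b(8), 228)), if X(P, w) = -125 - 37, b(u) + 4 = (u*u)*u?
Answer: 1/84165 ≈ 1.1881e-5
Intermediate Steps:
b(u) = -4 + u**3 (b(u) = -4 + (u*u)*u = -4 + u**2*u = -4 + u**3)
X(P, w) = -162
1/(84327 + X(b(8), 228)) = 1/(84327 - 162) = 1/84165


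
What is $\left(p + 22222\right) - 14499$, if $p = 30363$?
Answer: $38086$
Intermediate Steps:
$\left(p + 22222\right) - 14499 = \left(30363 + 22222\right) - 14499 = 52585 - 14499 = 38086$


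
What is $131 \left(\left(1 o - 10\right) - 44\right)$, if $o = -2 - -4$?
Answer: $-6812$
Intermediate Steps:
$o = 2$ ($o = -2 + 4 = 2$)
$131 \left(\left(1 o - 10\right) - 44\right) = 131 \left(\left(1 \cdot 2 - 10\right) - 44\right) = 131 \left(\left(2 - 10\right) - 44\right) = 131 \left(-8 - 44\right) = 131 \left(-52\right) = -6812$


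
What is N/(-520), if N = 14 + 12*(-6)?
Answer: 29/260 ≈ 0.11154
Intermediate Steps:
N = -58 (N = 14 - 72 = -58)
N/(-520) = -58/(-520) = -58*(-1/520) = 29/260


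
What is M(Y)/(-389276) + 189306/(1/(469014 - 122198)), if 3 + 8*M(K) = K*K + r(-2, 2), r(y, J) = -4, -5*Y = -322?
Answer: 5111532526451915691/77855200 ≈ 6.5654e+10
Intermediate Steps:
Y = 322/5 (Y = -⅕*(-322) = 322/5 ≈ 64.400)
M(K) = -7/8 + K²/8 (M(K) = -3/8 + (K*K - 4)/8 = -3/8 + (K² - 4)/8 = -3/8 + (-4 + K²)/8 = -3/8 + (-½ + K²/8) = -7/8 + K²/8)
M(Y)/(-389276) + 189306/(1/(469014 - 122198)) = (-7/8 + (322/5)²/8)/(-389276) + 189306/(1/(469014 - 122198)) = (-7/8 + (⅛)*(103684/25))*(-1/389276) + 189306/(1/346816) = (-7/8 + 25921/50)*(-1/389276) + 189306/(1/346816) = (103509/200)*(-1/389276) + 189306*346816 = -103509/77855200 + 65654349696 = 5111532526451915691/77855200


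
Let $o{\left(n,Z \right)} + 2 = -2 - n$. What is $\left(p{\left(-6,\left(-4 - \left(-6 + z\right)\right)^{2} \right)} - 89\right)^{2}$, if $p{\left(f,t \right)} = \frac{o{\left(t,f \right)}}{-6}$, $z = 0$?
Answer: $\frac{69169}{9} \approx 7685.4$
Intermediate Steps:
$o{\left(n,Z \right)} = -4 - n$ ($o{\left(n,Z \right)} = -2 - \left(2 + n\right) = -4 - n$)
$p{\left(f,t \right)} = \frac{2}{3} + \frac{t}{6}$ ($p{\left(f,t \right)} = \frac{-4 - t}{-6} = \left(-4 - t\right) \left(- \frac{1}{6}\right) = \frac{2}{3} + \frac{t}{6}$)
$\left(p{\left(-6,\left(-4 - \left(-6 + z\right)\right)^{2} \right)} - 89\right)^{2} = \left(\left(\frac{2}{3} + \frac{\left(-4 + \left(6 - 0\right)\right)^{2}}{6}\right) - 89\right)^{2} = \left(\left(\frac{2}{3} + \frac{\left(-4 + \left(6 + 0\right)\right)^{2}}{6}\right) - 89\right)^{2} = \left(\left(\frac{2}{3} + \frac{\left(-4 + 6\right)^{2}}{6}\right) - 89\right)^{2} = \left(\left(\frac{2}{3} + \frac{2^{2}}{6}\right) - 89\right)^{2} = \left(\left(\frac{2}{3} + \frac{1}{6} \cdot 4\right) - 89\right)^{2} = \left(\left(\frac{2}{3} + \frac{2}{3}\right) - 89\right)^{2} = \left(\frac{4}{3} - 89\right)^{2} = \left(- \frac{263}{3}\right)^{2} = \frac{69169}{9}$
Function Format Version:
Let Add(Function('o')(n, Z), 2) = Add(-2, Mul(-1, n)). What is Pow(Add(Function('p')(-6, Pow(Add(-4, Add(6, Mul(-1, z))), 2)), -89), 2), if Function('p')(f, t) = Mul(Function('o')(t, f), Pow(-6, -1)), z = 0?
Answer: Rational(69169, 9) ≈ 7685.4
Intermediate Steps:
Function('o')(n, Z) = Add(-4, Mul(-1, n)) (Function('o')(n, Z) = Add(-2, Add(-2, Mul(-1, n))) = Add(-4, Mul(-1, n)))
Function('p')(f, t) = Add(Rational(2, 3), Mul(Rational(1, 6), t)) (Function('p')(f, t) = Mul(Add(-4, Mul(-1, t)), Pow(-6, -1)) = Mul(Add(-4, Mul(-1, t)), Rational(-1, 6)) = Add(Rational(2, 3), Mul(Rational(1, 6), t)))
Pow(Add(Function('p')(-6, Pow(Add(-4, Add(6, Mul(-1, z))), 2)), -89), 2) = Pow(Add(Add(Rational(2, 3), Mul(Rational(1, 6), Pow(Add(-4, Add(6, Mul(-1, 0))), 2))), -89), 2) = Pow(Add(Add(Rational(2, 3), Mul(Rational(1, 6), Pow(Add(-4, Add(6, 0)), 2))), -89), 2) = Pow(Add(Add(Rational(2, 3), Mul(Rational(1, 6), Pow(Add(-4, 6), 2))), -89), 2) = Pow(Add(Add(Rational(2, 3), Mul(Rational(1, 6), Pow(2, 2))), -89), 2) = Pow(Add(Add(Rational(2, 3), Mul(Rational(1, 6), 4)), -89), 2) = Pow(Add(Add(Rational(2, 3), Rational(2, 3)), -89), 2) = Pow(Add(Rational(4, 3), -89), 2) = Pow(Rational(-263, 3), 2) = Rational(69169, 9)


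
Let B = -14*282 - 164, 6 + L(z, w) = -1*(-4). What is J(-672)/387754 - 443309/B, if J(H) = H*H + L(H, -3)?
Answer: 86875871585/797222224 ≈ 108.97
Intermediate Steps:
L(z, w) = -2 (L(z, w) = -6 - 1*(-4) = -6 + 4 = -2)
J(H) = -2 + H² (J(H) = H*H - 2 = H² - 2 = -2 + H²)
B = -4112 (B = -3948 - 164 = -4112)
J(-672)/387754 - 443309/B = (-2 + (-672)²)/387754 - 443309/(-4112) = (-2 + 451584)*(1/387754) - 443309*(-1/4112) = 451582*(1/387754) + 443309/4112 = 225791/193877 + 443309/4112 = 86875871585/797222224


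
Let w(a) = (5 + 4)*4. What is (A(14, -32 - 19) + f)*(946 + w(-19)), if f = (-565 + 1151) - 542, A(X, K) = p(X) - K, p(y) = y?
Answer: 107038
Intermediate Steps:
w(a) = 36 (w(a) = 9*4 = 36)
A(X, K) = X - K
f = 44 (f = 586 - 542 = 44)
(A(14, -32 - 19) + f)*(946 + w(-19)) = ((14 - (-32 - 19)) + 44)*(946 + 36) = ((14 - 1*(-51)) + 44)*982 = ((14 + 51) + 44)*982 = (65 + 44)*982 = 109*982 = 107038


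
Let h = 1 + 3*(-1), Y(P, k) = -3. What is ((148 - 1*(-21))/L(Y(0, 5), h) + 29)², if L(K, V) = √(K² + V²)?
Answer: 3038 + 754*√13 ≈ 5756.6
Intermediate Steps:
h = -2 (h = 1 - 3 = -2)
((148 - 1*(-21))/L(Y(0, 5), h) + 29)² = ((148 - 1*(-21))/(√((-3)² + (-2)²)) + 29)² = ((148 + 21)/(√(9 + 4)) + 29)² = (169/(√13) + 29)² = (169*(√13/13) + 29)² = (13*√13 + 29)² = (29 + 13*√13)²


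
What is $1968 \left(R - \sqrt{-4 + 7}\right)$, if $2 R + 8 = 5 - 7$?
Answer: $-9840 - 1968 \sqrt{3} \approx -13249.0$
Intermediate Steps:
$R = -5$ ($R = -4 + \frac{5 - 7}{2} = -4 + \frac{1}{2} \left(-2\right) = -4 - 1 = -5$)
$1968 \left(R - \sqrt{-4 + 7}\right) = 1968 \left(-5 - \sqrt{-4 + 7}\right) = 1968 \left(-5 - \sqrt{3}\right) = -9840 - 1968 \sqrt{3}$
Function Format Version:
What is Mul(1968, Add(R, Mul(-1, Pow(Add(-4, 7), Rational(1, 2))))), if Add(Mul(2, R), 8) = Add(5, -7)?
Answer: Add(-9840, Mul(-1968, Pow(3, Rational(1, 2)))) ≈ -13249.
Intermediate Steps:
R = -5 (R = Add(-4, Mul(Rational(1, 2), Add(5, -7))) = Add(-4, Mul(Rational(1, 2), -2)) = Add(-4, -1) = -5)
Mul(1968, Add(R, Mul(-1, Pow(Add(-4, 7), Rational(1, 2))))) = Mul(1968, Add(-5, Mul(-1, Pow(Add(-4, 7), Rational(1, 2))))) = Mul(1968, Add(-5, Mul(-1, Pow(3, Rational(1, 2))))) = Add(-9840, Mul(-1968, Pow(3, Rational(1, 2))))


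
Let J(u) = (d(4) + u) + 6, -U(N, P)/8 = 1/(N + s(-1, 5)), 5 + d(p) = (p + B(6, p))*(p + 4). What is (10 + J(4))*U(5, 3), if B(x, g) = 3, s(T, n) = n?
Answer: -284/5 ≈ -56.800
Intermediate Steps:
d(p) = -5 + (3 + p)*(4 + p) (d(p) = -5 + (p + 3)*(p + 4) = -5 + (3 + p)*(4 + p))
U(N, P) = -8/(5 + N) (U(N, P) = -8/(N + 5) = -8/(5 + N))
J(u) = 57 + u (J(u) = ((7 + 4² + 7*4) + u) + 6 = ((7 + 16 + 28) + u) + 6 = (51 + u) + 6 = 57 + u)
(10 + J(4))*U(5, 3) = (10 + (57 + 4))*(-8/(5 + 5)) = (10 + 61)*(-8/10) = 71*(-8*⅒) = 71*(-⅘) = -284/5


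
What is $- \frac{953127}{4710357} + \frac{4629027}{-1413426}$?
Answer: $- \frac{857464600583}{246583001966} \approx -3.4774$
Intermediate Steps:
$- \frac{953127}{4710357} + \frac{4629027}{-1413426} = \left(-953127\right) \frac{1}{4710357} + 4629027 \left(- \frac{1}{1413426}\right) = - \frac{105903}{523373} - \frac{1543009}{471142} = - \frac{857464600583}{246583001966}$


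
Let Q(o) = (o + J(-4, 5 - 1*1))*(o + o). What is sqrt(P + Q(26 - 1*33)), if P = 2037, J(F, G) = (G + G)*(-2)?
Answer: sqrt(2359) ≈ 48.570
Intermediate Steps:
J(F, G) = -4*G (J(F, G) = (2*G)*(-2) = -4*G)
Q(o) = 2*o*(-16 + o) (Q(o) = (o - 4*(5 - 1*1))*(o + o) = (o - 4*(5 - 1))*(2*o) = (o - 4*4)*(2*o) = (o - 16)*(2*o) = (-16 + o)*(2*o) = 2*o*(-16 + o))
sqrt(P + Q(26 - 1*33)) = sqrt(2037 + 2*(26 - 1*33)*(-16 + (26 - 1*33))) = sqrt(2037 + 2*(26 - 33)*(-16 + (26 - 33))) = sqrt(2037 + 2*(-7)*(-16 - 7)) = sqrt(2037 + 2*(-7)*(-23)) = sqrt(2037 + 322) = sqrt(2359)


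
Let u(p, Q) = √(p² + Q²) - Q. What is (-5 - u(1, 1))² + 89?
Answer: 107 + 8*√2 ≈ 118.31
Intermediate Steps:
u(p, Q) = √(Q² + p²) - Q
(-5 - u(1, 1))² + 89 = (-5 - (√(1² + 1²) - 1*1))² + 89 = (-5 - (√(1 + 1) - 1))² + 89 = (-5 - (√2 - 1))² + 89 = (-5 - (-1 + √2))² + 89 = (-5 + (1 - √2))² + 89 = (-4 - √2)² + 89 = 89 + (-4 - √2)²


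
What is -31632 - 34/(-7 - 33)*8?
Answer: -158126/5 ≈ -31625.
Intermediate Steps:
-31632 - 34/(-7 - 33)*8 = -31632 - 34/(-40)*8 = -31632 - 34*(-1/40)*8 = -31632 + (17/20)*8 = -31632 + 34/5 = -158126/5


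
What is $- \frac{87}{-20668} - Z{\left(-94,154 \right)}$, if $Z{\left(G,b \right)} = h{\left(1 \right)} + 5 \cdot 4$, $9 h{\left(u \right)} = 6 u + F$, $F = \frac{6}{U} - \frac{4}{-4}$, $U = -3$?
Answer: $- \frac{3822797}{186012} \approx -20.551$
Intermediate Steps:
$F = -1$ ($F = \frac{6}{-3} - \frac{4}{-4} = 6 \left(- \frac{1}{3}\right) - -1 = -2 + 1 = -1$)
$h{\left(u \right)} = - \frac{1}{9} + \frac{2 u}{3}$ ($h{\left(u \right)} = \frac{6 u - 1}{9} = \frac{-1 + 6 u}{9} = - \frac{1}{9} + \frac{2 u}{3}$)
$Z{\left(G,b \right)} = \frac{185}{9}$ ($Z{\left(G,b \right)} = \left(- \frac{1}{9} + \frac{2}{3} \cdot 1\right) + 5 \cdot 4 = \left(- \frac{1}{9} + \frac{2}{3}\right) + 20 = \frac{5}{9} + 20 = \frac{185}{9}$)
$- \frac{87}{-20668} - Z{\left(-94,154 \right)} = - \frac{87}{-20668} - \frac{185}{9} = \left(-87\right) \left(- \frac{1}{20668}\right) - \frac{185}{9} = \frac{87}{20668} - \frac{185}{9} = - \frac{3822797}{186012}$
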